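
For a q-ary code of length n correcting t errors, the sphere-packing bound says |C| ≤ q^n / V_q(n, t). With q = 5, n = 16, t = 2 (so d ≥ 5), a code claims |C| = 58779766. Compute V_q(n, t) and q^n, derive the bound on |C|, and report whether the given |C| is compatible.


V_q(n, t) = 1985, q^n = 152587890625, Hamming bound = 76870473, |C| = 58779766 ≤ bound (satisfied).

Step 1: Compute V_q(n, t) = Σ_{j=0}^2 C(n, j) (q−1)^j.
  j = 0: C(16,0)·(4)^0 = 1·1 = 1.
  j = 1: C(16,1)·(4)^1 = 16·4 = 64.
  j = 2: C(16,2)·(4)^2 = 120·16 = 1920.
  V_q(n, t) = 1 + 64 + 1920 = 1985.
Step 2: q^n = 5^16 = 152587890625.
Step 3: Hamming bound ⌊q^n / V_q(n,t)⌋ = ⌊152587890625/1985⌋ = 76870473.
Step 4: Compare |C| = 58779766 to 76870473: satisfied.
The claimed |C| lies below the Hamming bound.


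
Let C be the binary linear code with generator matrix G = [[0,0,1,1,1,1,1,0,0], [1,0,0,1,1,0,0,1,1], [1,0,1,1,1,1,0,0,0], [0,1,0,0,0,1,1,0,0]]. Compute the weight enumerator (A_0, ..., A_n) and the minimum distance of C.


Weight distribution: A_0 = 1, A_2 = 1, A_3 = 2, A_4 = 2, A_5 = 6, A_6 = 3, A_8 = 1. Minimum distance d = 2.

Enumerate all 2^4 = 16 messages m ∈ F_2^4.
For each, compute codeword c = mG in F_2^9, then tally its weight.
  m = 0000 → c = 000000000, weight = 0.
  m = 1000 → c = 001111100, weight = 5.
  m = 0100 → c = 100110011, weight = 5.
  m = 1100 → c = 101001111, weight = 6.
  m = 0010 → c = 101111000, weight = 5.
  m = 1010 → c = 100000100, weight = 2.
  m = 0110 → c = 001001011, weight = 4.
  m = 1110 → c = 000110111, weight = 5.
  m = 0001 → c = 010001100, weight = 3.
  m = 1001 → c = 011110000, weight = 4.
  m = 0101 → c = 110111111, weight = 8.
  m = 1101 → c = 111000011, weight = 5.
  m = 0011 → c = 111110100, weight = 6.
  m = 1011 → c = 110001000, weight = 3.
  m = 0111 → c = 011000111, weight = 5.
  m = 1111 → c = 010111011, weight = 6.
Tally weights:
  weight 0: 1 codewords.
  weight 2: 1 codewords.
  weight 3: 2 codewords.
  weight 4: 2 codewords.
  weight 5: 6 codewords.
  weight 6: 3 codewords.
  weight 8: 1 codewords.
Minimum distance d = smallest w > 0 with A_w > 0 = 2.
Sanity: Σ A_w = 16 = 2^4 = 16 ✓.


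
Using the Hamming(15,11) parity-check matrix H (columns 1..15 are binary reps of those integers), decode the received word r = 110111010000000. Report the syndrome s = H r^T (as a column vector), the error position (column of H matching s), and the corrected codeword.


s = (1, 1, 0, 0)^T, error position = 12, corrected codeword c = 110111010001000

Compute s = H r^T mod 2 one row at a time:
  s_1 = 1 + 0 + 0 + 0 + 0 + 0 + 0 + 0 = 1 ≡ 1 (mod 2).
  s_2 = 1 + 1 + 1 + 0 + 0 + 0 + 0 + 0 = 3 ≡ 1 (mod 2).
  s_3 = 1 + 0 + 1 + 0 + 0 + 0 + 0 + 0 = 2 ≡ 0 (mod 2).
  s_4 = 1 + 0 + 1 + 0 + 0 + 0 + 0 + 0 = 2 ≡ 0 (mod 2).
s = (1, 1, 0, 0)^T — this equals column 12 of H (binary 1100), so error is at position 12.
Correct: flip bit 12 of r = 110111010000000 to get c = 110111010001000.


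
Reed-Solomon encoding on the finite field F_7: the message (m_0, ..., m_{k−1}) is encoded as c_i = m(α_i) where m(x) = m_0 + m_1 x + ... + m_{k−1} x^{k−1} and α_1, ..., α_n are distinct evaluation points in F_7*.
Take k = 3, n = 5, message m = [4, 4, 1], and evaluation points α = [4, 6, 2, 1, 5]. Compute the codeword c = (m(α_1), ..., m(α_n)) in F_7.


c = [1, 1, 2, 2, 0]

Message polynomial: m(x) = 4 + 4·x + 1·x^2 (mod 7).
For each evaluation point α_i, compute m(α_i) mod 7:
  α_1 = 4: Horner steps 1 → 1 → 1, so m(4) = 1.
  α_2 = 6: Horner steps 1 → 3 → 1, so m(6) = 1.
  α_3 = 2: Horner steps 1 → 6 → 2, so m(2) = 2.
  α_4 = 1: Horner steps 1 → 5 → 2, so m(1) = 2.
  α_5 = 5: Horner steps 1 → 2 → 0, so m(5) = 0.
Codeword c = [1, 1, 2, 2, 0] ∈ F_7^5.


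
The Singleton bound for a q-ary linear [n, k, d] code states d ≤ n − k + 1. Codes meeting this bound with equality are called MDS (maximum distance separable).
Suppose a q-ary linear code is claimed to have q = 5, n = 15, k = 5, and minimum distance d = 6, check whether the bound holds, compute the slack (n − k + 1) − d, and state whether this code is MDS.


Singleton RHS = n − k + 1 = 11, slack = 5, bound satisfied, not MDS.

Singleton bound: d ≤ n − k + 1.
Here n = 15, k = 5, so n − k + 1 = 11.
Given d = 6, check d ≤ 11: YES.
Slack = (n − k + 1) − d = 5.
The code is NOT MDS (slack = 5 > 0).
Description: the claimed parameters are [15, 5, 6]_5; such a code would be non-MDS.


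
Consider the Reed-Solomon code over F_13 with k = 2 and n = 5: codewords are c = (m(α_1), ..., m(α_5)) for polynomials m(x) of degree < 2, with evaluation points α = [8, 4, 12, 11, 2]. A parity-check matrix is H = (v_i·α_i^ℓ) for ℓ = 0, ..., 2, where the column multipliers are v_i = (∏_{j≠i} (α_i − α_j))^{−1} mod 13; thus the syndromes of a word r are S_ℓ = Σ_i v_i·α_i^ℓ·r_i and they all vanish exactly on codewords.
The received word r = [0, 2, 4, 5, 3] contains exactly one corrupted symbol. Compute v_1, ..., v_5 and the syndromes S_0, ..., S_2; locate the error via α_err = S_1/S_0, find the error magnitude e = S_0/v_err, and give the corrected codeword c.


S = (4, 9, 4), error at position 3, error magnitude e = 6, c = [0, 2, 11, 5, 3].

Step 1: column multipliers v_i = (∏_{j≠i}(α_i − α_j))^{−1} mod 13.
  i = 1 (α = 8): (8−4)(8−12)(8−11)(8−2) = 4·(−4)·(−3)·6 = 288 ≡ 2, so v_1 = 2^{−1} = 7 (mod 13).
  i = 2 (α = 4): (4−8)(4−12)(4−11)(4−2) = (−4)·(−8)·(−7)·2 = −448 ≡ 7, so v_2 = 7^{−1} = 2 (mod 13).
  i = 3 (α = 12): (12−8)(12−4)(12−11)(12−2) = 4·8·1·10 = 320 ≡ 8, so v_3 = 8^{−1} = 5 (mod 13).
  i = 4 (α = 11): (11−8)(11−4)(11−12)(11−2) = 3·7·(−1)·9 = −189 ≡ 6, so v_4 = 6^{−1} = 11 (mod 13).
  i = 5 (α = 2): (2−8)(2−4)(2−12)(2−11) = (−6)·(−2)·(−10)·(−9) = 1080 ≡ 1, so v_5 = 1^{−1} = 1 (mod 13).
  v = [7, 2, 5, 11, 1].
Step 2: syndromes of r = [0, 2, 4, 5, 3] (all sums mod 13).
  S_0 = Σ v_i r_i = 7·0 + 2·2 + 5·4 + 11·5 + 1·3 = 82 ≡ 4.
  S_1 = Σ v_i α_i r_i = 7·8·0 + 2·4·2 + 5·12·4 + 11·11·5 + 1·2·3 = 867 ≡ 9.
  α_i^2 mod 13 = [12, 3, 1, 4, 4].
  S_2 = Σ v_i α_i^2 r_i = 7·12·0 + 2·3·2 + 5·1·4 + 11·4·5 + 1·4·3 = 264 ≡ 4.
  S = (4, 9, 4) ≠ 0, so r is not a codeword (an error is present).
Step 3: locate the error. For a single error e at position i, S_ℓ = v_i·e·α_i^ℓ, so α_err = S_1/S_0.
  S_0^{−1} = 4^{−1} = 10 (mod 13), so α_err = 9·10 = 90 ≡ 12 = α_3. Error position i = 3.
  Consistency check: S_2/S_1 = 4·3 = 12 ≡ 12 = α_err ✓ (single-error assumption holds).
Step 4: error magnitude e = S_0/v_3 = S_0·∏_{j≠3}(α_3 − α_j) = 4·8 = 32 ≡ 6 (mod 13).
Step 5: correct position 3: c_3 = r_3 − e = 4 − 6 ≡ 11 (mod 13). Hence c = [0, 2, 11, 5, 3].
  Check: interpolating c through the α_i gives m(x) = 4 + 6·x (degree < 2) with m(α_i) = c_i for every i, so c is indeed a codeword.


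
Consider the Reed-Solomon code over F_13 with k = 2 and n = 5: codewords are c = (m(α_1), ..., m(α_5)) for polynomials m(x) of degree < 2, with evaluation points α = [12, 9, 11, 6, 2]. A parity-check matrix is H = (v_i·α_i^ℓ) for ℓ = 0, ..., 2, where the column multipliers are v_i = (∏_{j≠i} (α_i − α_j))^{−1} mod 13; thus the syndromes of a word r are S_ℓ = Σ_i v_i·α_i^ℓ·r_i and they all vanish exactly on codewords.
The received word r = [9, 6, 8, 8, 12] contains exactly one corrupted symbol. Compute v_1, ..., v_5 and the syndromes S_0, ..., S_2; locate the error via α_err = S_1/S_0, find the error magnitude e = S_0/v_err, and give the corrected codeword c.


S = (11, 1, 6), error at position 4, error magnitude e = 5, c = [9, 6, 8, 3, 12].

Step 1: column multipliers v_i = (∏_{j≠i}(α_i − α_j))^{−1} mod 13.
  i = 1 (α = 12): (12−9)(12−11)(12−6)(12−2) = 3·1·6·10 = 180 ≡ 11, so v_1 = 11^{−1} = 6 (mod 13).
  i = 2 (α = 9): (9−12)(9−11)(9−6)(9−2) = (−3)·(−2)·3·7 = 126 ≡ 9, so v_2 = 9^{−1} = 3 (mod 13).
  i = 3 (α = 11): (11−12)(11−9)(11−6)(11−2) = (−1)·2·5·9 = −90 ≡ 1, so v_3 = 1^{−1} = 1 (mod 13).
  i = 4 (α = 6): (6−12)(6−9)(6−11)(6−2) = (−6)·(−3)·(−5)·4 = −360 ≡ 4, so v_4 = 4^{−1} = 10 (mod 13).
  i = 5 (α = 2): (2−12)(2−9)(2−11)(2−6) = (−10)·(−7)·(−9)·(−4) = 2520 ≡ 11, so v_5 = 11^{−1} = 6 (mod 13).
  v = [6, 3, 1, 10, 6].
Step 2: syndromes of r = [9, 6, 8, 8, 12] (all sums mod 13).
  S_0 = Σ v_i r_i = 6·9 + 3·6 + 1·8 + 10·8 + 6·12 = 232 ≡ 11.
  S_1 = Σ v_i α_i r_i = 6·12·9 + 3·9·6 + 1·11·8 + 10·6·8 + 6·2·12 = 1522 ≡ 1.
  α_i^2 mod 13 = [1, 3, 4, 10, 4].
  S_2 = Σ v_i α_i^2 r_i = 6·1·9 + 3·3·6 + 1·4·8 + 10·10·8 + 6·4·12 = 1228 ≡ 6.
  S = (11, 1, 6) ≠ 0, so r is not a codeword (an error is present).
Step 3: locate the error. For a single error e at position i, S_ℓ = v_i·e·α_i^ℓ, so α_err = S_1/S_0.
  S_0^{−1} = 11^{−1} = 6 (mod 13), so α_err = 1·6 = 6 ≡ 6 = α_4. Error position i = 4.
  Consistency check: S_2/S_1 = 6·1 = 6 ≡ 6 = α_err ✓ (single-error assumption holds).
Step 4: error magnitude e = S_0/v_4 = S_0·∏_{j≠4}(α_4 − α_j) = 11·4 = 44 ≡ 5 (mod 13).
Step 5: correct position 4: c_4 = r_4 − e = 8 − 5 ≡ 3 (mod 13). Hence c = [9, 6, 8, 3, 12].
  Check: interpolating c through the α_i gives m(x) = 10 + 1·x (degree < 2) with m(α_i) = c_i for every i, so c is indeed a codeword.


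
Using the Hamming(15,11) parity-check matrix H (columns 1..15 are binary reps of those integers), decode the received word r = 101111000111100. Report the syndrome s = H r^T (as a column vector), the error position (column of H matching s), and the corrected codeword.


s = (0, 1, 0, 1)^T, error position = 5, corrected codeword c = 101101000111100

Compute s = H r^T mod 2 one row at a time:
  s_1 = 0 + 0 + 1 + 1 + 1 + 1 + 0 + 0 = 4 ≡ 0 (mod 2).
  s_2 = 1 + 1 + 1 + 0 + 1 + 1 + 0 + 0 = 5 ≡ 1 (mod 2).
  s_3 = 0 + 1 + 1 + 0 + 1 + 1 + 0 + 0 = 4 ≡ 0 (mod 2).
  s_4 = 1 + 1 + 1 + 0 + 0 + 1 + 1 + 0 = 5 ≡ 1 (mod 2).
s = (0, 1, 0, 1)^T — this equals column 5 of H (binary 0101), so error is at position 5.
Correct: flip bit 5 of r = 101111000111100 to get c = 101101000111100.


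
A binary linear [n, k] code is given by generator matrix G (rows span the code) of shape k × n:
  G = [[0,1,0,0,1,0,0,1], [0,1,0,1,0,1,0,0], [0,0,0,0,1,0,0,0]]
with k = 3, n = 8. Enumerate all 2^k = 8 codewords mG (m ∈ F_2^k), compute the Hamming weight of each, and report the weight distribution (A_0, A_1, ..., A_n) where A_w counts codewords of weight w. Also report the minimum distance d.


Weight distribution: A_0 = 1, A_1 = 1, A_2 = 1, A_3 = 3, A_4 = 2. Minimum distance d = 1.

Enumerate all 2^3 = 8 messages m ∈ F_2^3.
For each, compute codeword c = mG in F_2^8, then tally its weight.
  m = 000 → c = 00000000, weight = 0.
  m = 100 → c = 01001001, weight = 3.
  m = 010 → c = 01010100, weight = 3.
  m = 110 → c = 00011101, weight = 4.
  m = 001 → c = 00001000, weight = 1.
  m = 101 → c = 01000001, weight = 2.
  m = 011 → c = 01011100, weight = 4.
  m = 111 → c = 00010101, weight = 3.
Tally weights:
  weight 0: 1 codewords.
  weight 1: 1 codewords.
  weight 2: 1 codewords.
  weight 3: 3 codewords.
  weight 4: 2 codewords.
Minimum distance d = smallest w > 0 with A_w > 0 = 1.
Sanity: Σ A_w = 8 = 2^3 = 8 ✓.


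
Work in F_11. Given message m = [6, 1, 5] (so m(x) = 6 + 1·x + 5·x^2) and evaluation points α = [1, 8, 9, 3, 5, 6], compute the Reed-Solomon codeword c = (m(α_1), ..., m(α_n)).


c = [1, 4, 2, 10, 4, 5]

Message polynomial: m(x) = 6 + 1·x + 5·x^2 (mod 11).
For each evaluation point α_i, compute m(α_i) mod 11:
  α_1 = 1: Horner steps 5 → 6 → 1, so m(1) = 1.
  α_2 = 8: Horner steps 5 → 8 → 4, so m(8) = 4.
  α_3 = 9: Horner steps 5 → 2 → 2, so m(9) = 2.
  α_4 = 3: Horner steps 5 → 5 → 10, so m(3) = 10.
  α_5 = 5: Horner steps 5 → 4 → 4, so m(5) = 4.
  α_6 = 6: Horner steps 5 → 9 → 5, so m(6) = 5.
Codeword c = [1, 4, 2, 10, 4, 5] ∈ F_11^6.


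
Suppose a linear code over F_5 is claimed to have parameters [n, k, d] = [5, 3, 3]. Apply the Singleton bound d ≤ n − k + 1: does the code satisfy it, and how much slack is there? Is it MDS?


Singleton RHS = n − k + 1 = 3, slack = 0, bound satisfied, MDS.

Singleton bound: d ≤ n − k + 1.
Here n = 5, k = 3, so n − k + 1 = 3.
Given d = 3, check d ≤ 3: YES.
Slack = (n − k + 1) − d = 0.
The code is MDS (slack = 0).
Description: the claimed parameters are [5, 3, 3]_5; such a code would be MDS (meets Singleton bound).


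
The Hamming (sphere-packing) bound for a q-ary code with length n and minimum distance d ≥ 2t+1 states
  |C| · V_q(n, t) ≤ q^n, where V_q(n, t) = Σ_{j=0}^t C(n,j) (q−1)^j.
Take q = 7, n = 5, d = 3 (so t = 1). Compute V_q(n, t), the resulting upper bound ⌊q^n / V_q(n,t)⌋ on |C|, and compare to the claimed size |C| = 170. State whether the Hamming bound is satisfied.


V_q(n, t) = 31, q^n = 16807, Hamming bound = 542, |C| = 170 ≤ bound (satisfied).

Step 1: Compute V_q(n, t) = Σ_{j=0}^1 C(n, j) (q−1)^j.
  j = 0: C(5,0)·(6)^0 = 1·1 = 1.
  j = 1: C(5,1)·(6)^1 = 5·6 = 30.
  V_q(n, t) = 1 + 30 = 31.
Step 2: q^n = 7^5 = 16807.
Step 3: Hamming bound ⌊q^n / V_q(n,t)⌋ = ⌊16807/31⌋ = 542.
Step 4: Compare |C| = 170 to 542: satisfied.
The claimed |C| lies below the Hamming bound.


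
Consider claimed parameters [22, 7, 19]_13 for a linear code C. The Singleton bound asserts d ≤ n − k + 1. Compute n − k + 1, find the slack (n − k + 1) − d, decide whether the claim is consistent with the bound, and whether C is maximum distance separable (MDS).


Singleton RHS = n − k + 1 = 16, slack = -3, bound violated (no such code; not MDS).

Singleton bound: d ≤ n − k + 1.
Here n = 22, k = 7, so n − k + 1 = 16.
Given d = 19, check d ≤ 16: NO.
Slack = (n − k + 1) − d = -3.
The slack is negative: d = 19 exceeds n − k + 1 = 16 by 3, so the Singleton bound is violated and no linear [22, 7, 19]_13 code can exist. In particular it is not MDS (MDS requires d = n − k + 1 exactly).
Description: the claimed parameters are [22, 7, 19]_13; such a code would be impossible (violates the Singleton bound).


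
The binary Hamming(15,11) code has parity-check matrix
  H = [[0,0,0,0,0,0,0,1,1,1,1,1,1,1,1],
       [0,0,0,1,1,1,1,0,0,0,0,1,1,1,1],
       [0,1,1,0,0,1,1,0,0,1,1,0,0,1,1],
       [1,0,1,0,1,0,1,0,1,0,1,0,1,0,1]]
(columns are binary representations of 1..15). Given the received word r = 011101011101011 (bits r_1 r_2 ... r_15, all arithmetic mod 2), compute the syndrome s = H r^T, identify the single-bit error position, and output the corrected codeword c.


s = (0, 1, 0, 1)^T, error position = 5, corrected codeword c = 011111011101011

Compute s = H r^T mod 2 one row at a time:
  s_1 = 1 + 1 + 1 + 0 + 1 + 0 + 1 + 1 = 6 ≡ 0 (mod 2).
  s_2 = 1 + 0 + 1 + 0 + 1 + 0 + 1 + 1 = 5 ≡ 1 (mod 2).
  s_3 = 1 + 1 + 1 + 0 + 1 + 0 + 1 + 1 = 6 ≡ 0 (mod 2).
  s_4 = 0 + 1 + 0 + 0 + 1 + 0 + 0 + 1 = 3 ≡ 1 (mod 2).
s = (0, 1, 0, 1)^T — this equals column 5 of H (binary 0101), so error is at position 5.
Correct: flip bit 5 of r = 011101011101011 to get c = 011111011101011.


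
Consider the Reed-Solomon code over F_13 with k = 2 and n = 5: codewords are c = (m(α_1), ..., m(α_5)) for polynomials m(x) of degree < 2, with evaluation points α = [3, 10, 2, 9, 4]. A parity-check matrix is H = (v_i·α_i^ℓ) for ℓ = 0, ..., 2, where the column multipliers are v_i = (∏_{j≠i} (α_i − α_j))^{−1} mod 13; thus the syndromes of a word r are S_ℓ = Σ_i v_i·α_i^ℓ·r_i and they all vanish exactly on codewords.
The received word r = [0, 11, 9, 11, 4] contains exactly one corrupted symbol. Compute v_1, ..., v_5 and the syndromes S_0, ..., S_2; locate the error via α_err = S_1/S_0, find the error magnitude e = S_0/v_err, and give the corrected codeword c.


S = (2, 7, 5), error at position 2, error magnitude e = 9, c = [0, 2, 9, 11, 4].

Step 1: column multipliers v_i = (∏_{j≠i}(α_i − α_j))^{−1} mod 13.
  i = 1 (α = 3): (3−10)(3−2)(3−9)(3−4) = (−7)·1·(−6)·(−1) = −42 ≡ 10, so v_1 = 10^{−1} = 4 (mod 13).
  i = 2 (α = 10): (10−3)(10−2)(10−9)(10−4) = 7·8·1·6 = 336 ≡ 11, so v_2 = 11^{−1} = 6 (mod 13).
  i = 3 (α = 2): (2−3)(2−10)(2−9)(2−4) = (−1)·(−8)·(−7)·(−2) = 112 ≡ 8, so v_3 = 8^{−1} = 5 (mod 13).
  i = 4 (α = 9): (9−3)(9−10)(9−2)(9−4) = 6·(−1)·7·5 = −210 ≡ 11, so v_4 = 11^{−1} = 6 (mod 13).
  i = 5 (α = 4): (4−3)(4−10)(4−2)(4−9) = 1·(−6)·2·(−5) = 60 ≡ 8, so v_5 = 8^{−1} = 5 (mod 13).
  v = [4, 6, 5, 6, 5].
Step 2: syndromes of r = [0, 11, 9, 11, 4] (all sums mod 13).
  S_0 = Σ v_i r_i = 4·0 + 6·11 + 5·9 + 6·11 + 5·4 = 197 ≡ 2.
  S_1 = Σ v_i α_i r_i = 4·3·0 + 6·10·11 + 5·2·9 + 6·9·11 + 5·4·4 = 1424 ≡ 7.
  α_i^2 mod 13 = [9, 9, 4, 3, 3].
  S_2 = Σ v_i α_i^2 r_i = 4·9·0 + 6·9·11 + 5·4·9 + 6·3·11 + 5·3·4 = 1032 ≡ 5.
  S = (2, 7, 5) ≠ 0, so r is not a codeword (an error is present).
Step 3: locate the error. For a single error e at position i, S_ℓ = v_i·e·α_i^ℓ, so α_err = S_1/S_0.
  S_0^{−1} = 2^{−1} = 7 (mod 13), so α_err = 7·7 = 49 ≡ 10 = α_2. Error position i = 2.
  Consistency check: S_2/S_1 = 5·2 = 10 ≡ 10 = α_err ✓ (single-error assumption holds).
Step 4: error magnitude e = S_0/v_2 = S_0·∏_{j≠2}(α_2 − α_j) = 2·11 = 22 ≡ 9 (mod 13).
Step 5: correct position 2: c_2 = r_2 − e = 11 − 9 ≡ 2 (mod 13). Hence c = [0, 2, 9, 11, 4].
  Check: interpolating c through the α_i gives m(x) = 1 + 4·x (degree < 2) with m(α_i) = c_i for every i, so c is indeed a codeword.


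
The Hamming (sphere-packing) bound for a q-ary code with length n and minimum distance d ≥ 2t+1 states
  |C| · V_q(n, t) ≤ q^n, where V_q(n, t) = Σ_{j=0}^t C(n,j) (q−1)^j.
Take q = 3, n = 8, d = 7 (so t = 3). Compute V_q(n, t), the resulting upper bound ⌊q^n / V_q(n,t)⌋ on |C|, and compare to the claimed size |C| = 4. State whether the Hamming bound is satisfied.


V_q(n, t) = 577, q^n = 6561, Hamming bound = 11, |C| = 4 ≤ bound (satisfied).

Step 1: Compute V_q(n, t) = Σ_{j=0}^3 C(n, j) (q−1)^j.
  j = 0: C(8,0)·(2)^0 = 1·1 = 1.
  j = 1: C(8,1)·(2)^1 = 8·2 = 16.
  j = 2: C(8,2)·(2)^2 = 28·4 = 112.
  j = 3: C(8,3)·(2)^3 = 56·8 = 448.
  V_q(n, t) = 1 + 16 + 112 + 448 = 577.
Step 2: q^n = 3^8 = 6561.
Step 3: Hamming bound ⌊q^n / V_q(n,t)⌋ = ⌊6561/577⌋ = 11.
Step 4: Compare |C| = 4 to 11: satisfied.
The claimed |C| lies below the Hamming bound.


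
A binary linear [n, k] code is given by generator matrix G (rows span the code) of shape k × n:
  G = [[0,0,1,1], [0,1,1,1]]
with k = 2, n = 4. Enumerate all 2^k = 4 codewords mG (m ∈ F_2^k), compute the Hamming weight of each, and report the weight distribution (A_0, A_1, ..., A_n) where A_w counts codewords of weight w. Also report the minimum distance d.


Weight distribution: A_0 = 1, A_1 = 1, A_2 = 1, A_3 = 1. Minimum distance d = 1.

Enumerate all 2^2 = 4 messages m ∈ F_2^2.
For each, compute codeword c = mG in F_2^4, then tally its weight.
  m = 00 → c = 0000, weight = 0.
  m = 10 → c = 0011, weight = 2.
  m = 01 → c = 0111, weight = 3.
  m = 11 → c = 0100, weight = 1.
Tally weights:
  weight 0: 1 codewords.
  weight 1: 1 codewords.
  weight 2: 1 codewords.
  weight 3: 1 codewords.
Minimum distance d = smallest w > 0 with A_w > 0 = 1.
Sanity: Σ A_w = 4 = 2^2 = 4 ✓.


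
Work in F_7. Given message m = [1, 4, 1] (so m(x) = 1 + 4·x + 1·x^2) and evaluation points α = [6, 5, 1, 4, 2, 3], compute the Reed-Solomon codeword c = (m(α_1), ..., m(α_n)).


c = [5, 4, 6, 5, 6, 1]

Message polynomial: m(x) = 1 + 4·x + 1·x^2 (mod 7).
For each evaluation point α_i, compute m(α_i) mod 7:
  α_1 = 6: Horner steps 1 → 3 → 5, so m(6) = 5.
  α_2 = 5: Horner steps 1 → 2 → 4, so m(5) = 4.
  α_3 = 1: Horner steps 1 → 5 → 6, so m(1) = 6.
  α_4 = 4: Horner steps 1 → 1 → 5, so m(4) = 5.
  α_5 = 2: Horner steps 1 → 6 → 6, so m(2) = 6.
  α_6 = 3: Horner steps 1 → 0 → 1, so m(3) = 1.
Codeword c = [5, 4, 6, 5, 6, 1] ∈ F_7^6.


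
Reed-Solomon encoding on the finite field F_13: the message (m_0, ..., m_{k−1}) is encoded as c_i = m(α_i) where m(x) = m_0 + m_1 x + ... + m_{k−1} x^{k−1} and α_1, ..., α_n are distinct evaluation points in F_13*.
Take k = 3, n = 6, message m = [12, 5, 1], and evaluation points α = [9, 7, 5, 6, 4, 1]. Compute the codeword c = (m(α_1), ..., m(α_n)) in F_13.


c = [8, 5, 10, 0, 9, 5]

Message polynomial: m(x) = 12 + 5·x + 1·x^2 (mod 13).
For each evaluation point α_i, compute m(α_i) mod 13:
  α_1 = 9: Horner steps 1 → 1 → 8, so m(9) = 8.
  α_2 = 7: Horner steps 1 → 12 → 5, so m(7) = 5.
  α_3 = 5: Horner steps 1 → 10 → 10, so m(5) = 10.
  α_4 = 6: Horner steps 1 → 11 → 0, so m(6) = 0.
  α_5 = 4: Horner steps 1 → 9 → 9, so m(4) = 9.
  α_6 = 1: Horner steps 1 → 6 → 5, so m(1) = 5.
Codeword c = [8, 5, 10, 0, 9, 5] ∈ F_13^6.


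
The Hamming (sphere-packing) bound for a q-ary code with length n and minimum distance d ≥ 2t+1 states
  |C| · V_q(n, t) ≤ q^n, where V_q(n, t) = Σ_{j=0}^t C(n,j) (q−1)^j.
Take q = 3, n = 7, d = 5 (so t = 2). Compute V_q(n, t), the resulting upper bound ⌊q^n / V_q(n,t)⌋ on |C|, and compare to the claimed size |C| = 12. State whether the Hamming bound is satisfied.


V_q(n, t) = 99, q^n = 2187, Hamming bound = 22, |C| = 12 ≤ bound (satisfied).

Step 1: Compute V_q(n, t) = Σ_{j=0}^2 C(n, j) (q−1)^j.
  j = 0: C(7,0)·(2)^0 = 1·1 = 1.
  j = 1: C(7,1)·(2)^1 = 7·2 = 14.
  j = 2: C(7,2)·(2)^2 = 21·4 = 84.
  V_q(n, t) = 1 + 14 + 84 = 99.
Step 2: q^n = 3^7 = 2187.
Step 3: Hamming bound ⌊q^n / V_q(n,t)⌋ = ⌊2187/99⌋ = 22.
Step 4: Compare |C| = 12 to 22: satisfied.
The claimed |C| lies below the Hamming bound.


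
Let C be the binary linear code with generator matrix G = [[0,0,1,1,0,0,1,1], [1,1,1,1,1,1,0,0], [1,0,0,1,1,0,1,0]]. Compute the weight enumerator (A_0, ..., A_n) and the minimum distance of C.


Weight distribution: A_0 = 1, A_4 = 5, A_6 = 2. Minimum distance d = 4.

Enumerate all 2^3 = 8 messages m ∈ F_2^3.
For each, compute codeword c = mG in F_2^8, then tally its weight.
  m = 000 → c = 00000000, weight = 0.
  m = 100 → c = 00110011, weight = 4.
  m = 010 → c = 11111100, weight = 6.
  m = 110 → c = 11001111, weight = 6.
  m = 001 → c = 10011010, weight = 4.
  m = 101 → c = 10101001, weight = 4.
  m = 011 → c = 01100110, weight = 4.
  m = 111 → c = 01010101, weight = 4.
Tally weights:
  weight 0: 1 codewords.
  weight 4: 5 codewords.
  weight 6: 2 codewords.
Minimum distance d = smallest w > 0 with A_w > 0 = 4.
Sanity: Σ A_w = 8 = 2^3 = 8 ✓.


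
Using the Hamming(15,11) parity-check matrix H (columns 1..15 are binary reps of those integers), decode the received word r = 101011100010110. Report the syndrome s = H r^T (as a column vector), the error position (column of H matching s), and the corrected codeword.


s = (1, 1, 1, 0)^T, error position = 14, corrected codeword c = 101011100010100

Compute s = H r^T mod 2 one row at a time:
  s_1 = 0 + 0 + 0 + 1 + 0 + 1 + 1 + 0 = 3 ≡ 1 (mod 2).
  s_2 = 0 + 1 + 1 + 1 + 0 + 1 + 1 + 0 = 5 ≡ 1 (mod 2).
  s_3 = 0 + 1 + 1 + 1 + 0 + 1 + 1 + 0 = 5 ≡ 1 (mod 2).
  s_4 = 1 + 1 + 1 + 1 + 0 + 1 + 1 + 0 = 6 ≡ 0 (mod 2).
s = (1, 1, 1, 0)^T — this equals column 14 of H (binary 1110), so error is at position 14.
Correct: flip bit 14 of r = 101011100010110 to get c = 101011100010100.


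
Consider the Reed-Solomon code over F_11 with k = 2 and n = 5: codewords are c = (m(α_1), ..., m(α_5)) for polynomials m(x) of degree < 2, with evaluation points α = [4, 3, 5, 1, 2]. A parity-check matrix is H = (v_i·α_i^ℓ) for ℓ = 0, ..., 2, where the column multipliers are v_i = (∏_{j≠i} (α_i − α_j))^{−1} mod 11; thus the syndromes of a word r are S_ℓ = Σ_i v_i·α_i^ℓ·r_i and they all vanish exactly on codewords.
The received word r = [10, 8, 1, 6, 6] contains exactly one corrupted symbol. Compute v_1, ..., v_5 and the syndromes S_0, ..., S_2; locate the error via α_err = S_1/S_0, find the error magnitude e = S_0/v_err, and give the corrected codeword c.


S = (1, 1, 1), error at position 4, error magnitude e = 2, c = [10, 8, 1, 4, 6].

Step 1: column multipliers v_i = (∏_{j≠i}(α_i − α_j))^{−1} mod 11.
  i = 1 (α = 4): (4−3)(4−5)(4−1)(4−2) = 1·(−1)·3·2 = −6 ≡ 5, so v_1 = 5^{−1} = 9 (mod 11).
  i = 2 (α = 3): (3−4)(3−5)(3−1)(3−2) = (−1)·(−2)·2·1 = 4 ≡ 4, so v_2 = 4^{−1} = 3 (mod 11).
  i = 3 (α = 5): (5−4)(5−3)(5−1)(5−2) = 1·2·4·3 = 24 ≡ 2, so v_3 = 2^{−1} = 6 (mod 11).
  i = 4 (α = 1): (1−4)(1−3)(1−5)(1−2) = (−3)·(−2)·(−4)·(−1) = 24 ≡ 2, so v_4 = 2^{−1} = 6 (mod 11).
  i = 5 (α = 2): (2−4)(2−3)(2−5)(2−1) = (−2)·(−1)·(−3)·1 = −6 ≡ 5, so v_5 = 5^{−1} = 9 (mod 11).
  v = [9, 3, 6, 6, 9].
Step 2: syndromes of r = [10, 8, 1, 6, 6] (all sums mod 11).
  S_0 = Σ v_i r_i = 9·10 + 3·8 + 6·1 + 6·6 + 9·6 = 210 ≡ 1.
  S_1 = Σ v_i α_i r_i = 9·4·10 + 3·3·8 + 6·5·1 + 6·1·6 + 9·2·6 = 606 ≡ 1.
  α_i^2 mod 11 = [5, 9, 3, 1, 4].
  S_2 = Σ v_i α_i^2 r_i = 9·5·10 + 3·9·8 + 6·3·1 + 6·1·6 + 9·4·6 = 936 ≡ 1.
  S = (1, 1, 1) ≠ 0, so r is not a codeword (an error is present).
Step 3: locate the error. For a single error e at position i, S_ℓ = v_i·e·α_i^ℓ, so α_err = S_1/S_0.
  S_0^{−1} = 1^{−1} = 1 (mod 11), so α_err = 1·1 = 1 ≡ 1 = α_4. Error position i = 4.
  Consistency check: S_2/S_1 = 1·1 = 1 ≡ 1 = α_err ✓ (single-error assumption holds).
Step 4: error magnitude e = S_0/v_4 = S_0·∏_{j≠4}(α_4 − α_j) = 1·2 = 2 ≡ 2 (mod 11).
Step 5: correct position 4: c_4 = r_4 − e = 6 − 2 ≡ 4 (mod 11). Hence c = [10, 8, 1, 4, 6].
  Check: interpolating c through the α_i gives m(x) = 2 + 2·x (degree < 2) with m(α_i) = c_i for every i, so c is indeed a codeword.


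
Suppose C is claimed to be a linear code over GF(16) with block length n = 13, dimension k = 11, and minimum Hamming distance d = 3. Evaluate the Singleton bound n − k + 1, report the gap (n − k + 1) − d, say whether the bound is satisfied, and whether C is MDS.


Singleton RHS = n − k + 1 = 3, slack = 0, bound satisfied, MDS.

Singleton bound: d ≤ n − k + 1.
Here n = 13, k = 11, so n − k + 1 = 3.
Given d = 3, check d ≤ 3: YES.
Slack = (n − k + 1) − d = 0.
The code is MDS (slack = 0).
Description: the claimed parameters are [13, 11, 3]_16; such a code would be MDS (meets Singleton bound).


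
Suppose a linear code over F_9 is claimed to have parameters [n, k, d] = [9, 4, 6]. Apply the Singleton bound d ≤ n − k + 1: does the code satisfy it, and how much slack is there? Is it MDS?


Singleton RHS = n − k + 1 = 6, slack = 0, bound satisfied, MDS.

Singleton bound: d ≤ n − k + 1.
Here n = 9, k = 4, so n − k + 1 = 6.
Given d = 6, check d ≤ 6: YES.
Slack = (n − k + 1) − d = 0.
The code is MDS (slack = 0).
Description: the claimed parameters are [9, 4, 6]_9; such a code would be MDS (meets Singleton bound).


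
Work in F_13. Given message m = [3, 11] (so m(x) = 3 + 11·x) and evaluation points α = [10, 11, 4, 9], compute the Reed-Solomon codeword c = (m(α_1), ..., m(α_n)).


c = [9, 7, 8, 11]

Message polynomial: m(x) = 3 + 11·x (mod 13).
For each evaluation point α_i, compute m(α_i) mod 13:
  α_1 = 10: Horner steps 11 → 9, so m(10) = 9.
  α_2 = 11: Horner steps 11 → 7, so m(11) = 7.
  α_3 = 4: Horner steps 11 → 8, so m(4) = 8.
  α_4 = 9: Horner steps 11 → 11, so m(9) = 11.
Codeword c = [9, 7, 8, 11] ∈ F_13^4.


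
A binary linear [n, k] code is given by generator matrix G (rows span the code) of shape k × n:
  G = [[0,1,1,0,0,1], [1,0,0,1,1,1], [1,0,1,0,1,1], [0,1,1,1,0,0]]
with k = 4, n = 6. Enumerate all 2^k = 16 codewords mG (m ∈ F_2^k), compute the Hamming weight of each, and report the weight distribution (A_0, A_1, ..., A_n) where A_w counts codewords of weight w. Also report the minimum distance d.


Weight distribution: A_0 = 1, A_1 = 1, A_2 = 4, A_3 = 4, A_4 = 3, A_5 = 3. Minimum distance d = 1.

Enumerate all 2^4 = 16 messages m ∈ F_2^4.
For each, compute codeword c = mG in F_2^6, then tally its weight.
  m = 0000 → c = 000000, weight = 0.
  m = 1000 → c = 011001, weight = 3.
  m = 0100 → c = 100111, weight = 4.
  m = 1100 → c = 111110, weight = 5.
  m = 0010 → c = 101011, weight = 4.
  m = 1010 → c = 110010, weight = 3.
  m = 0110 → c = 001100, weight = 2.
  m = 1110 → c = 010101, weight = 3.
  m = 0001 → c = 011100, weight = 3.
  m = 1001 → c = 000101, weight = 2.
  m = 0101 → c = 111011, weight = 5.
  m = 1101 → c = 100010, weight = 2.
  m = 0011 → c = 110111, weight = 5.
  m = 1011 → c = 101110, weight = 4.
  m = 0111 → c = 010000, weight = 1.
  m = 1111 → c = 001001, weight = 2.
Tally weights:
  weight 0: 1 codewords.
  weight 1: 1 codewords.
  weight 2: 4 codewords.
  weight 3: 4 codewords.
  weight 4: 3 codewords.
  weight 5: 3 codewords.
Minimum distance d = smallest w > 0 with A_w > 0 = 1.
Sanity: Σ A_w = 16 = 2^4 = 16 ✓.


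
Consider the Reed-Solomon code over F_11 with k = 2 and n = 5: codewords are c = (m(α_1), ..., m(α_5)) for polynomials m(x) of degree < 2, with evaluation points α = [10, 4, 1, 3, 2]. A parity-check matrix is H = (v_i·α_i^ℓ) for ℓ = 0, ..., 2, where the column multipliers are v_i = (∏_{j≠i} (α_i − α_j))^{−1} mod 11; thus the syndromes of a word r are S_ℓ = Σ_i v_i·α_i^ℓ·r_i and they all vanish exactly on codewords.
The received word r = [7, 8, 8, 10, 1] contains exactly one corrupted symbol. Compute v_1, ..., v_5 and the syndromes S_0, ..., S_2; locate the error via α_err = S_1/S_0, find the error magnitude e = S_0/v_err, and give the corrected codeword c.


S = (6, 6, 6), error at position 3, error magnitude e = 5, c = [7, 8, 3, 10, 1].

Step 1: column multipliers v_i = (∏_{j≠i}(α_i − α_j))^{−1} mod 11.
  i = 1 (α = 10): (10−4)(10−1)(10−3)(10−2) = 6·9·7·8 = 3024 ≡ 10, so v_1 = 10^{−1} = 10 (mod 11).
  i = 2 (α = 4): (4−10)(4−1)(4−3)(4−2) = (−6)·3·1·2 = −36 ≡ 8, so v_2 = 8^{−1} = 7 (mod 11).
  i = 3 (α = 1): (1−10)(1−4)(1−3)(1−2) = (−9)·(−3)·(−2)·(−1) = 54 ≡ 10, so v_3 = 10^{−1} = 10 (mod 11).
  i = 4 (α = 3): (3−10)(3−4)(3−1)(3−2) = (−7)·(−1)·2·1 = 14 ≡ 3, so v_4 = 3^{−1} = 4 (mod 11).
  i = 5 (α = 2): (2−10)(2−4)(2−1)(2−3) = (−8)·(−2)·1·(−1) = −16 ≡ 6, so v_5 = 6^{−1} = 2 (mod 11).
  v = [10, 7, 10, 4, 2].
Step 2: syndromes of r = [7, 8, 8, 10, 1] (all sums mod 11).
  S_0 = Σ v_i r_i = 10·7 + 7·8 + 10·8 + 4·10 + 2·1 = 248 ≡ 6.
  S_1 = Σ v_i α_i r_i = 10·10·7 + 7·4·8 + 10·1·8 + 4·3·10 + 2·2·1 = 1128 ≡ 6.
  α_i^2 mod 11 = [1, 5, 1, 9, 4].
  S_2 = Σ v_i α_i^2 r_i = 10·1·7 + 7·5·8 + 10·1·8 + 4·9·10 + 2·4·1 = 798 ≡ 6.
  S = (6, 6, 6) ≠ 0, so r is not a codeword (an error is present).
Step 3: locate the error. For a single error e at position i, S_ℓ = v_i·e·α_i^ℓ, so α_err = S_1/S_0.
  S_0^{−1} = 6^{−1} = 2 (mod 11), so α_err = 6·2 = 12 ≡ 1 = α_3. Error position i = 3.
  Consistency check: S_2/S_1 = 6·2 = 12 ≡ 1 = α_err ✓ (single-error assumption holds).
Step 4: error magnitude e = S_0/v_3 = S_0·∏_{j≠3}(α_3 − α_j) = 6·10 = 60 ≡ 5 (mod 11).
Step 5: correct position 3: c_3 = r_3 − e = 8 − 5 ≡ 3 (mod 11). Hence c = [7, 8, 3, 10, 1].
  Check: interpolating c through the α_i gives m(x) = 5 + 9·x (degree < 2) with m(α_i) = c_i for every i, so c is indeed a codeword.


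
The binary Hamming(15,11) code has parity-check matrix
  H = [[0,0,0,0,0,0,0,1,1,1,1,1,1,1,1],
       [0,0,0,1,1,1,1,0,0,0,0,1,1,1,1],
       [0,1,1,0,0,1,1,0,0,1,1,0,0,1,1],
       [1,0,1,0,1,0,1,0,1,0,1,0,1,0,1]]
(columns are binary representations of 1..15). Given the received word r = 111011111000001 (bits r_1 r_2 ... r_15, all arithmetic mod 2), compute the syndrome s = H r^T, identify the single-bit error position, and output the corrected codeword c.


s = (1, 0, 1, 0)^T, error position = 10, corrected codeword c = 111011111100001

Compute s = H r^T mod 2 one row at a time:
  s_1 = 1 + 1 + 0 + 0 + 0 + 0 + 0 + 1 = 3 ≡ 1 (mod 2).
  s_2 = 0 + 1 + 1 + 1 + 0 + 0 + 0 + 1 = 4 ≡ 0 (mod 2).
  s_3 = 1 + 1 + 1 + 1 + 0 + 0 + 0 + 1 = 5 ≡ 1 (mod 2).
  s_4 = 1 + 1 + 1 + 1 + 1 + 0 + 0 + 1 = 6 ≡ 0 (mod 2).
s = (1, 0, 1, 0)^T — this equals column 10 of H (binary 1010), so error is at position 10.
Correct: flip bit 10 of r = 111011111000001 to get c = 111011111100001.


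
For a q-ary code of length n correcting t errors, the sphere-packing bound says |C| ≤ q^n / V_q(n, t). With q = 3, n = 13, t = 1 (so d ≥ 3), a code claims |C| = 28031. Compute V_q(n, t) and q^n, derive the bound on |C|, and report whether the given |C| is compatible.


V_q(n, t) = 27, q^n = 1594323, Hamming bound = 59049, |C| = 28031 ≤ bound (satisfied).

Step 1: Compute V_q(n, t) = Σ_{j=0}^1 C(n, j) (q−1)^j.
  j = 0: C(13,0)·(2)^0 = 1·1 = 1.
  j = 1: C(13,1)·(2)^1 = 13·2 = 26.
  V_q(n, t) = 1 + 26 = 27.
Step 2: q^n = 3^13 = 1594323.
Step 3: Hamming bound ⌊q^n / V_q(n,t)⌋ = ⌊1594323/27⌋ = 59049.
Step 4: Compare |C| = 28031 to 59049: satisfied.
The claimed |C| lies below the Hamming bound.


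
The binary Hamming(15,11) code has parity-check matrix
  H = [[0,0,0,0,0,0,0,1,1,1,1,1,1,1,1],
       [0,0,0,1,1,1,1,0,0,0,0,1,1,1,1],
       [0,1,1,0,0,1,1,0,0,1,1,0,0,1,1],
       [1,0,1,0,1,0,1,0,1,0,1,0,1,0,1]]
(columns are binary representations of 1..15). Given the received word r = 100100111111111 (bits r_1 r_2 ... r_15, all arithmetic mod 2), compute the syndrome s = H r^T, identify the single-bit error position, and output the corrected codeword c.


s = (0, 0, 1, 0)^T, error position = 2, corrected codeword c = 110100111111111

Compute s = H r^T mod 2 one row at a time:
  s_1 = 1 + 1 + 1 + 1 + 1 + 1 + 1 + 1 = 8 ≡ 0 (mod 2).
  s_2 = 1 + 0 + 0 + 1 + 1 + 1 + 1 + 1 = 6 ≡ 0 (mod 2).
  s_3 = 0 + 0 + 0 + 1 + 1 + 1 + 1 + 1 = 5 ≡ 1 (mod 2).
  s_4 = 1 + 0 + 0 + 1 + 1 + 1 + 1 + 1 = 6 ≡ 0 (mod 2).
s = (0, 0, 1, 0)^T — this equals column 2 of H (binary 0010), so error is at position 2.
Correct: flip bit 2 of r = 100100111111111 to get c = 110100111111111.


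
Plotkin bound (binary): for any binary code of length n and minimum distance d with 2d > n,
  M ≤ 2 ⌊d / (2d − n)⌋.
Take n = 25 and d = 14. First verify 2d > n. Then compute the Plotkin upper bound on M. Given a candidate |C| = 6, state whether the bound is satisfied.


Plotkin bound M ≤ 8; given |C| = 6 ≤ bound (satisfied).

Check applicability: 2d = 28, n = 25.
2d − n = 3 > 0, so Plotkin applies.
Compute d/(2d−n) = 14/3 ≈ 4.6667.
⌊d/(2d−n)⌋ = 4.
Plotkin bound: M ≤ 2·4 = 8.
Given |C| = 6, check: satisfied.
This |C| is below the Plotkin bound.


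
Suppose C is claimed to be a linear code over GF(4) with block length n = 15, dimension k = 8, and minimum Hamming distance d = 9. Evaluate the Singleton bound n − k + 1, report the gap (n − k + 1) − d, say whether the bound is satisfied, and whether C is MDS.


Singleton RHS = n − k + 1 = 8, slack = -1, bound violated (no such code; not MDS).

Singleton bound: d ≤ n − k + 1.
Here n = 15, k = 8, so n − k + 1 = 8.
Given d = 9, check d ≤ 8: NO.
Slack = (n − k + 1) − d = -1.
The slack is negative: d = 9 exceeds n − k + 1 = 8 by 1, so the Singleton bound is violated and no linear [15, 8, 9]_4 code can exist. In particular it is not MDS (MDS requires d = n − k + 1 exactly).
Description: the claimed parameters are [15, 8, 9]_4; such a code would be impossible (violates the Singleton bound).


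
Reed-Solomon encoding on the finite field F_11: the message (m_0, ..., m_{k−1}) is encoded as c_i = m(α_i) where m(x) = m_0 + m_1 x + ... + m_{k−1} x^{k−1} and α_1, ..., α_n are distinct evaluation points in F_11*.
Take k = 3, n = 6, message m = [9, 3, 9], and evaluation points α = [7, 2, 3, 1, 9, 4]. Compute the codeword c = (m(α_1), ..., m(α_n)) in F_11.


c = [9, 7, 0, 10, 6, 0]

Message polynomial: m(x) = 9 + 3·x + 9·x^2 (mod 11).
For each evaluation point α_i, compute m(α_i) mod 11:
  α_1 = 7: Horner steps 9 → 0 → 9, so m(7) = 9.
  α_2 = 2: Horner steps 9 → 10 → 7, so m(2) = 7.
  α_3 = 3: Horner steps 9 → 8 → 0, so m(3) = 0.
  α_4 = 1: Horner steps 9 → 1 → 10, so m(1) = 10.
  α_5 = 9: Horner steps 9 → 7 → 6, so m(9) = 6.
  α_6 = 4: Horner steps 9 → 6 → 0, so m(4) = 0.
Codeword c = [9, 7, 0, 10, 6, 0] ∈ F_11^6.


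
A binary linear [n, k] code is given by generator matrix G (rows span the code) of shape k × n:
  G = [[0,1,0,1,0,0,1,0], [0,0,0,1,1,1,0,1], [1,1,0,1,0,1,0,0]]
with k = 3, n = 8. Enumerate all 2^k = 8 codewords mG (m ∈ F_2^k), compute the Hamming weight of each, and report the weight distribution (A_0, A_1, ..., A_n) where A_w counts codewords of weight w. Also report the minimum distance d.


Weight distribution: A_0 = 1, A_3 = 2, A_4 = 3, A_5 = 2. Minimum distance d = 3.

Enumerate all 2^3 = 8 messages m ∈ F_2^3.
For each, compute codeword c = mG in F_2^8, then tally its weight.
  m = 000 → c = 00000000, weight = 0.
  m = 100 → c = 01010010, weight = 3.
  m = 010 → c = 00011101, weight = 4.
  m = 110 → c = 01001111, weight = 5.
  m = 001 → c = 11010100, weight = 4.
  m = 101 → c = 10000110, weight = 3.
  m = 011 → c = 11001001, weight = 4.
  m = 111 → c = 10011011, weight = 5.
Tally weights:
  weight 0: 1 codewords.
  weight 3: 2 codewords.
  weight 4: 3 codewords.
  weight 5: 2 codewords.
Minimum distance d = smallest w > 0 with A_w > 0 = 3.
Sanity: Σ A_w = 8 = 2^3 = 8 ✓.


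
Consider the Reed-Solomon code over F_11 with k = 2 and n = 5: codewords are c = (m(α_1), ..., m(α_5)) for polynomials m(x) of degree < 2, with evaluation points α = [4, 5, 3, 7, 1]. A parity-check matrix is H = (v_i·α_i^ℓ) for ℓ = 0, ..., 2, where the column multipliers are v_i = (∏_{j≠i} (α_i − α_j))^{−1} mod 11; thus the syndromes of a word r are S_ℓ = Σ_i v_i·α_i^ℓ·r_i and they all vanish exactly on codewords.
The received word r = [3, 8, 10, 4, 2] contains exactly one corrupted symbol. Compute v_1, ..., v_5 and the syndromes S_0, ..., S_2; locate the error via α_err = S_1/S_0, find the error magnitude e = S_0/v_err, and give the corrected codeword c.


S = (2, 10, 6), error at position 2, error magnitude e = 1, c = [3, 7, 10, 4, 2].

Step 1: column multipliers v_i = (∏_{j≠i}(α_i − α_j))^{−1} mod 11.
  i = 1 (α = 4): (4−5)(4−3)(4−7)(4−1) = (−1)·1·(−3)·3 = 9 ≡ 9, so v_1 = 9^{−1} = 5 (mod 11).
  i = 2 (α = 5): (5−4)(5−3)(5−7)(5−1) = 1·2·(−2)·4 = −16 ≡ 6, so v_2 = 6^{−1} = 2 (mod 11).
  i = 3 (α = 3): (3−4)(3−5)(3−7)(3−1) = (−1)·(−2)·(−4)·2 = −16 ≡ 6, so v_3 = 6^{−1} = 2 (mod 11).
  i = 4 (α = 7): (7−4)(7−5)(7−3)(7−1) = 3·2·4·6 = 144 ≡ 1, so v_4 = 1^{−1} = 1 (mod 11).
  i = 5 (α = 1): (1−4)(1−5)(1−3)(1−7) = (−3)·(−4)·(−2)·(−6) = 144 ≡ 1, so v_5 = 1^{−1} = 1 (mod 11).
  v = [5, 2, 2, 1, 1].
Step 2: syndromes of r = [3, 8, 10, 4, 2] (all sums mod 11).
  S_0 = Σ v_i r_i = 5·3 + 2·8 + 2·10 + 1·4 + 1·2 = 57 ≡ 2.
  S_1 = Σ v_i α_i r_i = 5·4·3 + 2·5·8 + 2·3·10 + 1·7·4 + 1·1·2 = 230 ≡ 10.
  α_i^2 mod 11 = [5, 3, 9, 5, 1].
  S_2 = Σ v_i α_i^2 r_i = 5·5·3 + 2·3·8 + 2·9·10 + 1·5·4 + 1·1·2 = 325 ≡ 6.
  S = (2, 10, 6) ≠ 0, so r is not a codeword (an error is present).
Step 3: locate the error. For a single error e at position i, S_ℓ = v_i·e·α_i^ℓ, so α_err = S_1/S_0.
  S_0^{−1} = 2^{−1} = 6 (mod 11), so α_err = 10·6 = 60 ≡ 5 = α_2. Error position i = 2.
  Consistency check: S_2/S_1 = 6·10 = 60 ≡ 5 = α_err ✓ (single-error assumption holds).
Step 4: error magnitude e = S_0/v_2 = S_0·∏_{j≠2}(α_2 − α_j) = 2·6 = 12 ≡ 1 (mod 11).
Step 5: correct position 2: c_2 = r_2 − e = 8 − 1 ≡ 7 (mod 11). Hence c = [3, 7, 10, 4, 2].
  Check: interpolating c through the α_i gives m(x) = 9 + 4·x (degree < 2) with m(α_i) = c_i for every i, so c is indeed a codeword.
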